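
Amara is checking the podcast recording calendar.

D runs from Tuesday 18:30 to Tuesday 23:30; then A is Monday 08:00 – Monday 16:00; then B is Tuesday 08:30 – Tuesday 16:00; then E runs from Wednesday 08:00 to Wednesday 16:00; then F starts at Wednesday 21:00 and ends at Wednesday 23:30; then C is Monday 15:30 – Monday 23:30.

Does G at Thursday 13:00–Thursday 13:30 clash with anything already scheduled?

A: ends Monday 16:00 at or before G starts Thursday 13:00 → clear.
C: ends Monday 23:30 at or before G starts Thursday 13:00 → clear.
B: ends Tuesday 16:00 at or before G starts Thursday 13:00 → clear.
D: ends Tuesday 23:30 at or before G starts Thursday 13:00 → clear.
E: ends Wednesday 16:00 at or before G starts Thursday 13:00 → clear.
F: ends Wednesday 23:30 at or before G starts Thursday 13:00 → clear.

No — it doesn't clash with anything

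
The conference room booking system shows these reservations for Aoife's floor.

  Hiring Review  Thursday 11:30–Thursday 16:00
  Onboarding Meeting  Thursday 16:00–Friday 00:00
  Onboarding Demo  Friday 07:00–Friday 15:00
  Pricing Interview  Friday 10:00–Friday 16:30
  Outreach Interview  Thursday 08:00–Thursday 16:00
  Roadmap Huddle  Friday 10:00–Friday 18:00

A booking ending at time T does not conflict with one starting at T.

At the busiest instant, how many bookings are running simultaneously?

3

Walk through starts and ends in time order (an end at T is processed before a start at T):
Thursday 08:00 start Outreach Interview → 1
Thursday 11:30 start Hiring Review → 2
Thursday 16:00 end Hiring Review → 1
Thursday 16:00 end Outreach Interview → 0
Thursday 16:00 start Onboarding Meeting → 1
Friday 00:00 end Onboarding Meeting → 0
Friday 07:00 start Onboarding Demo → 1
Friday 10:00 start Pricing Interview → 2
Friday 10:00 start Roadmap Huddle → 3
Friday 15:00 end Onboarding Demo → 2
Friday 16:30 end Pricing Interview → 1
Friday 18:00 end Roadmap Huddle → 0
Peak is 3, at Friday 10:00 (Onboarding Demo, Pricing Interview, Roadmap Huddle).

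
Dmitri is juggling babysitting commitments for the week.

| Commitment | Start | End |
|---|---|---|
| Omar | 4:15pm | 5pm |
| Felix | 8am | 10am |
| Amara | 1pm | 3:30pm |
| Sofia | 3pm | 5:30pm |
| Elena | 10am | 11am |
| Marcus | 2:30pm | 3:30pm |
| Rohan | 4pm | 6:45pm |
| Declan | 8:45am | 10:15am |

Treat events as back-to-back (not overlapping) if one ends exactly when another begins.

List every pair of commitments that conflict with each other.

Sorted by start: Felix, Declan, Elena, Amara, Marcus, Sofia, Rohan, Omar.
Declan starts before Felix ends → Felix and Declan overlap.
Elena starts exactly when Felix ends (back-to-back, no overlap); Felix is clear from here.
Elena starts before Declan ends → Declan and Elena overlap.
Amara starts after Declan ends; Declan is clear from here.
Amara starts after Elena ends; Elena is clear from here.
Marcus starts before Amara ends → Amara and Marcus overlap.
Sofia starts before Amara ends → Amara and Sofia overlap.
Rohan starts after Amara ends; Amara is clear from here.
Sofia starts before Marcus ends → Marcus and Sofia overlap.
Rohan starts after Marcus ends; Marcus is clear from here.
Rohan starts before Sofia ends → Sofia and Rohan overlap.
Omar starts before Sofia ends → Sofia and Omar overlap.
Omar starts before Rohan ends → Rohan and Omar overlap.

Amara & Marcus, Amara & Sofia, Declan & Elena, Declan & Felix, Marcus & Sofia, Omar & Rohan, Omar & Sofia, Rohan & Sofia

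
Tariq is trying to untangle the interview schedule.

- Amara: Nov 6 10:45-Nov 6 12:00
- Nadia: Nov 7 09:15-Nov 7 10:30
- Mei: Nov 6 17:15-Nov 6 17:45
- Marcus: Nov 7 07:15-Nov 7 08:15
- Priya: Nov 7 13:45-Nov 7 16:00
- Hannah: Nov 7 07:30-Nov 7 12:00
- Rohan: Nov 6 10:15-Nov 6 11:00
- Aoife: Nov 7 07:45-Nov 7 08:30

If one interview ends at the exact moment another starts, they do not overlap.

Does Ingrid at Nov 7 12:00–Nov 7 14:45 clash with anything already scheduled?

Yes — it overlaps Priya

Rohan: ends Nov 6 11:00 at or before Ingrid starts Nov 7 12:00 → clear.
Amara: ends Nov 6 12:00 at or before Ingrid starts Nov 7 12:00 → clear.
Mei: ends Nov 6 17:45 at or before Ingrid starts Nov 7 12:00 → clear.
Marcus: ends Nov 7 08:15 at or before Ingrid starts Nov 7 12:00 → clear.
Hannah: ends Nov 7 12:00 at or before Ingrid starts Nov 7 12:00 → clear.
Aoife: ends Nov 7 08:30 at or before Ingrid starts Nov 7 12:00 → clear.
Nadia: ends Nov 7 10:30 at or before Ingrid starts Nov 7 12:00 → clear.
Priya: starts Nov 7 13:45 before Ingrid ends Nov 7 14:45, and ends Nov 7 16:00 after Ingrid starts Nov 7 12:00 → overlap.
Ingrid overlaps Priya.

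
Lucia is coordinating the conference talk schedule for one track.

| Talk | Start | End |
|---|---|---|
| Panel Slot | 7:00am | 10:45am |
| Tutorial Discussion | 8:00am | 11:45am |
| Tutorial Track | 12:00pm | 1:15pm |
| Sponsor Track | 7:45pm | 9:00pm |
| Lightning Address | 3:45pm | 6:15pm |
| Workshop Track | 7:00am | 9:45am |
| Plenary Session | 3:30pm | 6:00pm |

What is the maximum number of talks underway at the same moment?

Sort all start/end points and keep a running count:
7:00am start Panel Slot → 1
7:00am start Workshop Track → 2
8:00am start Tutorial Discussion → 3
9:45am end Workshop Track → 2
10:45am end Panel Slot → 1
11:45am end Tutorial Discussion → 0
12:00pm start Tutorial Track → 1
1:15pm end Tutorial Track → 0
3:30pm start Plenary Session → 1
3:45pm start Lightning Address → 2
6:00pm end Plenary Session → 1
6:15pm end Lightning Address → 0
7:45pm start Sponsor Track → 1
9:00pm end Sponsor Track → 0
Peak is 3, at 8:00am (Panel Slot, Tutorial Discussion, Workshop Track).

3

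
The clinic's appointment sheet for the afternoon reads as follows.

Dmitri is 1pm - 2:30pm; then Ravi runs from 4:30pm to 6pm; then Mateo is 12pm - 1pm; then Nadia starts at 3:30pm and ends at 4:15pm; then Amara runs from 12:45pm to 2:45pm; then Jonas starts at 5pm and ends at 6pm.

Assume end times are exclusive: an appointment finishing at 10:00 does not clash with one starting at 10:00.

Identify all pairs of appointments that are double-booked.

Sorted by start: Mateo, Amara, Dmitri, Nadia, Ravi, Jonas.
Amara starts before Mateo ends → Mateo and Amara overlap.
Dmitri starts exactly when Mateo ends (back-to-back, no overlap), so Mateo has no further overlaps.
Dmitri starts before Amara ends → Amara and Dmitri overlap.
Nadia starts after Amara ends, so Amara has no further overlaps.
Nadia starts after Dmitri ends, so Dmitri has no further overlaps.
Ravi starts after Nadia ends, so Nadia has no further overlaps.
Jonas starts before Ravi ends → Ravi and Jonas overlap.

Amara & Dmitri, Amara & Mateo, Jonas & Ravi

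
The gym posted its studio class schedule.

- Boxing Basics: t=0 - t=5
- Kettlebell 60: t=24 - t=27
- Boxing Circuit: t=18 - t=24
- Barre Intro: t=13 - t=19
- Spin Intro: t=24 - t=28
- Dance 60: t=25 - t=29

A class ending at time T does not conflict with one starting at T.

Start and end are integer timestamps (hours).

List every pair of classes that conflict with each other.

Sorted by start: Boxing Basics, Barre Intro, Boxing Circuit, Kettlebell 60, Spin Intro, Dance 60.
Barre Intro starts after Boxing Basics ends — done with Boxing Basics.
Boxing Circuit starts before Barre Intro ends → Barre Intro and Boxing Circuit overlap.
Kettlebell 60 starts after Barre Intro ends — done with Barre Intro.
Kettlebell 60 starts exactly when Boxing Circuit ends (back-to-back, no overlap) — done with Boxing Circuit.
Spin Intro starts before Kettlebell 60 ends → Kettlebell 60 and Spin Intro overlap.
Dance 60 starts before Kettlebell 60 ends → Kettlebell 60 and Dance 60 overlap.
Dance 60 starts before Spin Intro ends → Spin Intro and Dance 60 overlap.

Barre Intro & Boxing Circuit, Dance 60 & Kettlebell 60, Dance 60 & Spin Intro, Kettlebell 60 & Spin Intro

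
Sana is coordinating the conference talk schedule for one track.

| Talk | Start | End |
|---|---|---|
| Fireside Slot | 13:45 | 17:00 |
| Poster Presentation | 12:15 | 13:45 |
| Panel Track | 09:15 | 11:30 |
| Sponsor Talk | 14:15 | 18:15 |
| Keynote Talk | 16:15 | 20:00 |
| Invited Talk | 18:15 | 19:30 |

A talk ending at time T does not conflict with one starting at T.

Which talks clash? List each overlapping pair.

Fireside Slot & Keynote Talk, Fireside Slot & Sponsor Talk, Invited Talk & Keynote Talk, Keynote Talk & Sponsor Talk

Sorted by start: Panel Track, Poster Presentation, Fireside Slot, Sponsor Talk, Keynote Talk, Invited Talk.
Poster Presentation starts after Panel Track ends, so Panel Track has no further overlaps.
Fireside Slot starts exactly when Poster Presentation ends (back-to-back, no overlap), so Poster Presentation has no further overlaps.
Sponsor Talk starts before Fireside Slot ends → Fireside Slot and Sponsor Talk overlap.
Keynote Talk starts before Fireside Slot ends → Fireside Slot and Keynote Talk overlap.
Invited Talk starts after Fireside Slot ends.
Keynote Talk starts before Sponsor Talk ends → Sponsor Talk and Keynote Talk overlap.
Invited Talk starts exactly when Sponsor Talk ends (back-to-back, no overlap).
Invited Talk starts before Keynote Talk ends → Keynote Talk and Invited Talk overlap.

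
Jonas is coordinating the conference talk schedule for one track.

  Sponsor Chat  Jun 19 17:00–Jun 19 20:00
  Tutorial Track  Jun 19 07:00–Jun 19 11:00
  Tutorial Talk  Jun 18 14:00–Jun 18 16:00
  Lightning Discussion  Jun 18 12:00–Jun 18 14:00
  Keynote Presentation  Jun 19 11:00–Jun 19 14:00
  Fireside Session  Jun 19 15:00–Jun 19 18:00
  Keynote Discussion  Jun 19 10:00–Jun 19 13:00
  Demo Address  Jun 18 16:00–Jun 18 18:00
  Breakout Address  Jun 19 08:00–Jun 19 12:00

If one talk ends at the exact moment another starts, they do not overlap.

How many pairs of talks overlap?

6

Check each pair: they overlap iff neither finishes before the other starts.
Sorted by start: Lightning Discussion, Tutorial Talk, Demo Address, Tutorial Track, Breakout Address, Keynote Discussion, Keynote Presentation, Fireside Session, Sponsor Chat.
Tutorial Talk starts exactly when Lightning Discussion ends (back-to-back, no overlap); Lightning Discussion is clear from here.
Demo Address starts exactly when Tutorial Talk ends (back-to-back, no overlap); Tutorial Talk is clear from here.
Tutorial Track starts after Demo Address ends; Demo Address is clear from here.
Breakout Address starts before Tutorial Track ends → Tutorial Track and Breakout Address overlap.
Keynote Discussion starts before Tutorial Track ends → Tutorial Track and Keynote Discussion overlap.
Keynote Presentation starts exactly when Tutorial Track ends (back-to-back, no overlap); Tutorial Track is clear from here.
Keynote Discussion starts before Breakout Address ends → Breakout Address and Keynote Discussion overlap.
Keynote Presentation starts before Breakout Address ends → Breakout Address and Keynote Presentation overlap.
Fireside Session starts after Breakout Address ends; Breakout Address is clear from here.
Keynote Presentation starts before Keynote Discussion ends → Keynote Discussion and Keynote Presentation overlap.
Fireside Session starts after Keynote Discussion ends; Keynote Discussion is clear from here.
Fireside Session starts after Keynote Presentation ends; Keynote Presentation is clear from here.
Sponsor Chat starts before Fireside Session ends → Fireside Session and Sponsor Chat overlap.
Overlapping pairs: Breakout Address & Keynote Discussion, Breakout Address & Keynote Presentation, Breakout Address & Tutorial Track, Fireside Session & Sponsor Chat, Keynote Discussion & Keynote Presentation, Keynote Discussion & Tutorial Track — 6 in total.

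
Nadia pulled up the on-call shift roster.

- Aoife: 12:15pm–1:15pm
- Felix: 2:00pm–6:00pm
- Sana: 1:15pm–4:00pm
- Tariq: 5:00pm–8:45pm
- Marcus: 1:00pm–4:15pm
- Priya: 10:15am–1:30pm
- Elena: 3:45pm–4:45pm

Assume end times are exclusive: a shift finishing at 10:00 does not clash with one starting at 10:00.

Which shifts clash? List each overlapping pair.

Two intervals overlap when each starts before the other ends.
Sorted by start: Priya, Aoife, Marcus, Sana, Felix, Elena, Tariq.
Aoife starts before Priya ends → Priya and Aoife overlap.
Marcus starts before Priya ends → Priya and Marcus overlap.
Sana starts before Priya ends → Priya and Sana overlap.
Felix starts after Priya ends, so Priya has no further overlaps.
Marcus starts before Aoife ends → Aoife and Marcus overlap.
Sana starts exactly when Aoife ends (back-to-back, no overlap), so Aoife has no further overlaps.
Sana starts before Marcus ends → Marcus and Sana overlap.
Felix starts before Marcus ends → Marcus and Felix overlap.
Elena starts before Marcus ends → Marcus and Elena overlap.
Tariq starts after Marcus ends.
Felix starts before Sana ends → Sana and Felix overlap.
Elena starts before Sana ends → Sana and Elena overlap.
Tariq starts after Sana ends.
Elena starts before Felix ends → Felix and Elena overlap.
Tariq starts before Felix ends → Felix and Tariq overlap.
Tariq starts after Elena ends.

Aoife & Marcus, Aoife & Priya, Elena & Felix, Elena & Marcus, Elena & Sana, Felix & Marcus, Felix & Sana, Felix & Tariq, Marcus & Priya, Marcus & Sana, Priya & Sana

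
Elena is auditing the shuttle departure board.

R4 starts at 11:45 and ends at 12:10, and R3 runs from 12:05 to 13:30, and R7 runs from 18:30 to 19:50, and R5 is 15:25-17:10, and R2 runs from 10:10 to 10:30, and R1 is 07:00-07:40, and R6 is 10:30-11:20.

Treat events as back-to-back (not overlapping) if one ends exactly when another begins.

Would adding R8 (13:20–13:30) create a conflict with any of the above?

Yes — it overlaps R3

R1: ends 07:40 at or before R8 starts 13:20 → clear.
R2: ends 10:30 at or before R8 starts 13:20 → clear.
R6: ends 11:20 at or before R8 starts 13:20 → clear.
R4: ends 12:10 at or before R8 starts 13:20 → clear.
R3: starts 12:05 before R8 ends 13:30, and ends 13:30 after R8 starts 13:20 → overlap.
R5: starts 15:25 at or after R8 ends 13:30 → clear.
R7: starts 18:30 at or after R8 ends 13:30 → clear.
R8 overlaps R3.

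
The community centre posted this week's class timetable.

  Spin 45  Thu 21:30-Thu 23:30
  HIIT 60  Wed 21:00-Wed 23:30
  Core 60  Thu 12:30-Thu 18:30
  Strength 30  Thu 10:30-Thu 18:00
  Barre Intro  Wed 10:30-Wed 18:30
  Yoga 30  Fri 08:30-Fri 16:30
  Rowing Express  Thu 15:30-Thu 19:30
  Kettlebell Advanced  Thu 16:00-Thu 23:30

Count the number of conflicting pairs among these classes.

7

Two intervals overlap when each starts before the other ends.
Sorted by start: Barre Intro, HIIT 60, Strength 30, Core 60, Rowing Express, Kettlebell Advanced, Spin 45, Yoga 30.
HIIT 60 starts after Barre Intro ends; Barre Intro is clear from here.
Strength 30 starts after HIIT 60 ends; HIIT 60 is clear from here.
Core 60 starts before Strength 30 ends → Strength 30 and Core 60 overlap.
Rowing Express starts before Strength 30 ends → Strength 30 and Rowing Express overlap.
Kettlebell Advanced starts before Strength 30 ends → Strength 30 and Kettlebell Advanced overlap.
Spin 45 starts after Strength 30 ends; Strength 30 is clear from here.
Rowing Express starts before Core 60 ends → Core 60 and Rowing Express overlap.
Kettlebell Advanced starts before Core 60 ends → Core 60 and Kettlebell Advanced overlap.
Spin 45 starts after Core 60 ends; Core 60 is clear from here.
Kettlebell Advanced starts before Rowing Express ends → Rowing Express and Kettlebell Advanced overlap.
Spin 45 starts after Rowing Express ends; Rowing Express is clear from here.
Spin 45 starts before Kettlebell Advanced ends → Kettlebell Advanced and Spin 45 overlap.
Yoga 30 starts after Kettlebell Advanced ends.
Yoga 30 starts after Spin 45 ends.
Overlapping pairs: Core 60 & Kettlebell Advanced, Core 60 & Rowing Express, Core 60 & Strength 30, Kettlebell Advanced & Rowing Express, Kettlebell Advanced & Spin 45, Kettlebell Advanced & Strength 30, Rowing Express & Strength 30 — 7 in total.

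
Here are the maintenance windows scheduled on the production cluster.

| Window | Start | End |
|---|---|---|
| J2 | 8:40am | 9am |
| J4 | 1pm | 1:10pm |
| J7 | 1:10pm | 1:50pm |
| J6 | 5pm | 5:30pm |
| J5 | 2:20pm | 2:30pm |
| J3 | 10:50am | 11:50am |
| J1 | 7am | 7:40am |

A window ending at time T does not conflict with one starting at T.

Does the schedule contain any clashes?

Sorted by start: J1, J2, J3, J4, J7, J5, J6.
J2 starts after J1 ends, so J1 has no further overlaps.
J3 starts after J2 ends, so J2 has no further overlaps.
J4 starts after J3 ends, so J3 has no further overlaps.
J7 starts exactly when J4 ends (back-to-back, no overlap), so J4 has no further overlaps.
J5 starts after J7 ends, so J7 has no further overlaps.
J6 starts after J5 ends.
Every pair is clear; the schedule has no overlaps.

No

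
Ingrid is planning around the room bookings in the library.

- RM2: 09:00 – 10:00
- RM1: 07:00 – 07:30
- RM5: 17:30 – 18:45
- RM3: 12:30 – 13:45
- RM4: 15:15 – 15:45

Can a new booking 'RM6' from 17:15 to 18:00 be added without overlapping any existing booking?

RM1: ends 07:30 at or before RM6 starts 17:15 → clear.
RM2: ends 10:00 at or before RM6 starts 17:15 → clear.
RM3: ends 13:45 at or before RM6 starts 17:15 → clear.
RM4: ends 15:45 at or before RM6 starts 17:15 → clear.
RM5: starts 17:30 before RM6 ends 18:00, and ends 18:45 after RM6 starts 17:15 → overlap.
RM6 overlaps RM5.

No — it overlaps RM5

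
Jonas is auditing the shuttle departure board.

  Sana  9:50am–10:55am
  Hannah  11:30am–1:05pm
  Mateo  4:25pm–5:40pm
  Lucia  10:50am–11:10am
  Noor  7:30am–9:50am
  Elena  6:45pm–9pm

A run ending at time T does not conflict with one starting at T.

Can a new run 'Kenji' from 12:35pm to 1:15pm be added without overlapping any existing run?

No — it overlaps Hannah

Noor: ends 9:50am at or before Kenji starts 12:35pm → clear.
Sana: ends 10:55am at or before Kenji starts 12:35pm → clear.
Lucia: ends 11:10am at or before Kenji starts 12:35pm → clear.
Hannah: starts 11:30am before Kenji ends 1:15pm, and ends 1:05pm after Kenji starts 12:35pm → overlap.
Mateo: starts 4:25pm at or after Kenji ends 1:15pm → clear.
Elena: starts 6:45pm at or after Kenji ends 1:15pm → clear.
Kenji overlaps Hannah.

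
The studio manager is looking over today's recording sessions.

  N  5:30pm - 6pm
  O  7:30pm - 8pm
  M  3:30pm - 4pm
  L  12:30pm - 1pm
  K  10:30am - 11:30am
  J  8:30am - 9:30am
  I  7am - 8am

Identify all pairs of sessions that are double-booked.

no conflicts

Sorted by start: I, J, K, L, M, N, O.
J starts after I ends, so nothing later overlaps I either.
K starts after J ends, so nothing later overlaps J either.
L starts after K ends, so nothing later overlaps K either.
M starts after L ends, so nothing later overlaps L either.
N starts after M ends, so nothing later overlaps M either.
O starts after N ends.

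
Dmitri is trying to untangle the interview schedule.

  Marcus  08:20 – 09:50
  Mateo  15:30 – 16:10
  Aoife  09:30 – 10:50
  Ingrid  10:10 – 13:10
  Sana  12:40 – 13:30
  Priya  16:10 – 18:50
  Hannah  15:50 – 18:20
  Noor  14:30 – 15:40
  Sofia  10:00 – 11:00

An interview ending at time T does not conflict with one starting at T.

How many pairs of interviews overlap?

Sorted by start: Marcus, Aoife, Sofia, Ingrid, Sana, Noor, Mateo, Hannah, Priya.
Aoife starts before Marcus ends → Marcus and Aoife overlap.
Sofia starts after Marcus ends; Marcus is clear from here.
Sofia starts before Aoife ends → Aoife and Sofia overlap.
Ingrid starts before Aoife ends → Aoife and Ingrid overlap.
Sana starts after Aoife ends; Aoife is clear from here.
Ingrid starts before Sofia ends → Sofia and Ingrid overlap.
Sana starts after Sofia ends; Sofia is clear from here.
Sana starts before Ingrid ends → Ingrid and Sana overlap.
Noor starts after Ingrid ends; Ingrid is clear from here.
Noor starts after Sana ends; Sana is clear from here.
Mateo starts before Noor ends → Noor and Mateo overlap.
Hannah starts after Noor ends; Noor is clear from here.
Hannah starts before Mateo ends → Mateo and Hannah overlap.
Priya starts exactly when Mateo ends (back-to-back, no overlap).
Priya starts before Hannah ends → Hannah and Priya overlap.
Overlapping pairs: Aoife & Ingrid, Aoife & Marcus, Aoife & Sofia, Hannah & Mateo, Hannah & Priya, Ingrid & Sana, Ingrid & Sofia, Mateo & Noor — 8 in total.

8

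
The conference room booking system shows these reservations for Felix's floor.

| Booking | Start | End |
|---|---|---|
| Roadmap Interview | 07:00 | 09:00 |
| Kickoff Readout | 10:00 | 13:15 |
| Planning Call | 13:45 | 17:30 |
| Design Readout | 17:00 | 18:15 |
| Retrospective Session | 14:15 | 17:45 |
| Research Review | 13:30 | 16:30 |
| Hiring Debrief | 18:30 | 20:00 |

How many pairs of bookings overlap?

5

Sorted by start: Roadmap Interview, Kickoff Readout, Research Review, Planning Call, Retrospective Session, Design Readout, Hiring Debrief.
Kickoff Readout starts after Roadmap Interview ends — done with Roadmap Interview.
Research Review starts after Kickoff Readout ends — done with Kickoff Readout.
Planning Call starts before Research Review ends → Research Review and Planning Call overlap.
Retrospective Session starts before Research Review ends → Research Review and Retrospective Session overlap.
Design Readout starts after Research Review ends — done with Research Review.
Retrospective Session starts before Planning Call ends → Planning Call and Retrospective Session overlap.
Design Readout starts before Planning Call ends → Planning Call and Design Readout overlap.
Hiring Debrief starts after Planning Call ends.
Design Readout starts before Retrospective Session ends → Retrospective Session and Design Readout overlap.
Hiring Debrief starts after Retrospective Session ends.
Hiring Debrief starts after Design Readout ends.
Overlapping pairs: Design Readout & Planning Call, Design Readout & Retrospective Session, Planning Call & Research Review, Planning Call & Retrospective Session, Research Review & Retrospective Session — 5 in total.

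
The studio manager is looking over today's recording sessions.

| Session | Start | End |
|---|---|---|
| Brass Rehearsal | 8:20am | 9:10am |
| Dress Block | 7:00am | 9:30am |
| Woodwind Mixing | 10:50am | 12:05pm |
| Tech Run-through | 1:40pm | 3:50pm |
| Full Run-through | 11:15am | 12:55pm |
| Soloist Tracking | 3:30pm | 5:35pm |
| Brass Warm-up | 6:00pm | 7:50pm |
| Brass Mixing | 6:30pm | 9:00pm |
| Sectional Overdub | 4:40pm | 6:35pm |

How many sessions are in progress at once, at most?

Walk through starts and ends in time order (an end at T is processed before a start at T):
7:00am start Dress Block → 1
8:20am start Brass Rehearsal → 2
9:10am end Brass Rehearsal → 1
9:30am end Dress Block → 0
10:50am start Woodwind Mixing → 1
11:15am start Full Run-through → 2
12:05pm end Woodwind Mixing → 1
12:55pm end Full Run-through → 0
1:40pm start Tech Run-through → 1
3:30pm start Soloist Tracking → 2
3:50pm end Tech Run-through → 1
4:40pm start Sectional Overdub → 2
5:35pm end Soloist Tracking → 1
6:00pm start Brass Warm-up → 2
6:30pm start Brass Mixing → 3
6:35pm end Sectional Overdub → 2
7:50pm end Brass Warm-up → 1
9:00pm end Brass Mixing → 0
Peak is 3, at 6:30pm (Brass Mixing, Brass Warm-up, Sectional Overdub).

3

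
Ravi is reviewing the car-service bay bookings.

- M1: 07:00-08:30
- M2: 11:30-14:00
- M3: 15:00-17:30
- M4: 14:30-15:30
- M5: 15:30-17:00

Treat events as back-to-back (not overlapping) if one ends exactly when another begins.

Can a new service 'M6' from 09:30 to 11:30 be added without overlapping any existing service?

M1: ends 08:30 at or before M6 starts 09:30 → clear.
M2: starts 11:30 at or after M6 ends 11:30 → clear.
M4: starts 14:30 at or after M6 ends 11:30 → clear.
M3: starts 15:00 at or after M6 ends 11:30 → clear.
M5: starts 15:30 at or after M6 ends 11:30 → clear.

Yes — the slot is free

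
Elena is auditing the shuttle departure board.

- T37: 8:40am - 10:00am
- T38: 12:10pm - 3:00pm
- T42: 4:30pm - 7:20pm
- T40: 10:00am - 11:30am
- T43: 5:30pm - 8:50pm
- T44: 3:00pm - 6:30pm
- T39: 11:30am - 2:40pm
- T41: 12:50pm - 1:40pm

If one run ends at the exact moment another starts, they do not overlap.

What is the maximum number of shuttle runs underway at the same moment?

3

Walk through starts and ends in time order (an end at T is processed before a start at T):
8:40am start T37 → 1
10:00am end T37 → 0
10:00am start T40 → 1
11:30am end T40 → 0
11:30am start T39 → 1
12:10pm start T38 → 2
12:50pm start T41 → 3
1:40pm end T41 → 2
2:40pm end T39 → 1
3:00pm end T38 → 0
3:00pm start T44 → 1
4:30pm start T42 → 2
5:30pm start T43 → 3
6:30pm end T44 → 2
7:20pm end T42 → 1
8:50pm end T43 → 0
Peak is 3, at 12:50pm (T38, T39, T41).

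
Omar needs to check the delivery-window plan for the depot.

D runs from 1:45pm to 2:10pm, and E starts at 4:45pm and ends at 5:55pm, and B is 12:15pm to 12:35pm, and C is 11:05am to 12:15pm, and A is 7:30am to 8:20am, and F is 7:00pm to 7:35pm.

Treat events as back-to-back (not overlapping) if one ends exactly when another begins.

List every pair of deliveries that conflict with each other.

Sorted by start: A, C, B, D, E, F.
C starts after A ends, so A has no further overlaps.
B starts exactly when C ends (back-to-back, no overlap), so C has no further overlaps.
D starts after B ends, so B has no further overlaps.
E starts after D ends, so D has no further overlaps.
F starts after E ends.

no overlapping pairs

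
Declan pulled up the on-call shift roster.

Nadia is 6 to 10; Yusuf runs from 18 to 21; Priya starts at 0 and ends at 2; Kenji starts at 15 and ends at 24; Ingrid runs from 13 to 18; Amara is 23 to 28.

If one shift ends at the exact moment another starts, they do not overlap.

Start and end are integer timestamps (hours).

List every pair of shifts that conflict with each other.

Sorted by start: Priya, Nadia, Ingrid, Kenji, Yusuf, Amara.
Nadia starts after Priya ends; Priya is clear from here.
Ingrid starts after Nadia ends; Nadia is clear from here.
Kenji starts before Ingrid ends → Ingrid and Kenji overlap.
Yusuf starts exactly when Ingrid ends (back-to-back, no overlap); Ingrid is clear from here.
Yusuf starts before Kenji ends → Kenji and Yusuf overlap.
Amara starts before Kenji ends → Kenji and Amara overlap.
Amara starts after Yusuf ends.

Amara & Kenji, Ingrid & Kenji, Kenji & Yusuf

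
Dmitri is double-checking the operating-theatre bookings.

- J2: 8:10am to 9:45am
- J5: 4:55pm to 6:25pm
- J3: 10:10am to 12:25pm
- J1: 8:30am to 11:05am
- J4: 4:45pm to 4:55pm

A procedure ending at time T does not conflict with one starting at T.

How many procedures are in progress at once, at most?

2

Sweep the timeline, counting +1 at each start and −1 at each end (ends before starts at a tie):
8:10am start J2 → 1
8:30am start J1 → 2
9:45am end J2 → 1
10:10am start J3 → 2
11:05am end J1 → 1
12:25pm end J3 → 0
4:45pm start J4 → 1
4:55pm end J4 → 0
4:55pm start J5 → 1
6:25pm end J5 → 0
Peak is 2, at 8:30am (J1, J2).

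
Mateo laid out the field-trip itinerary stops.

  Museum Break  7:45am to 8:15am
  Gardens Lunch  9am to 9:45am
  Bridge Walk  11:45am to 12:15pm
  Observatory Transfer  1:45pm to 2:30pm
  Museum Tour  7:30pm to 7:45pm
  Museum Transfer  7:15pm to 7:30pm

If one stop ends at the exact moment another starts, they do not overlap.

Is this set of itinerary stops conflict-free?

Yes

Sorted by start: Museum Break, Gardens Lunch, Bridge Walk, Observatory Transfer, Museum Transfer, Museum Tour.
Gardens Lunch starts after Museum Break ends; Museum Break is clear from here.
Bridge Walk starts after Gardens Lunch ends; Gardens Lunch is clear from here.
Observatory Transfer starts after Bridge Walk ends; Bridge Walk is clear from here.
Museum Transfer starts after Observatory Transfer ends; Observatory Transfer is clear from here.
Museum Tour starts exactly when Museum Transfer ends (back-to-back, no overlap).
Every pair is clear; the schedule has no overlaps.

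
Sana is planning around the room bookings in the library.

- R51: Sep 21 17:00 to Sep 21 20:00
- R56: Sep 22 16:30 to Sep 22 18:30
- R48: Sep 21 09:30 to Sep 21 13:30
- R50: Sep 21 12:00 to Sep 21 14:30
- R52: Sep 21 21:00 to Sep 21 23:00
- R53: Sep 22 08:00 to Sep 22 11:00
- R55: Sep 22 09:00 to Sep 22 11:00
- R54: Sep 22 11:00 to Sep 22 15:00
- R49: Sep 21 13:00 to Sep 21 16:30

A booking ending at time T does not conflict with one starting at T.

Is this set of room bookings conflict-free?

Sorted by start: R48, R50, R49, R51, R52, R53, R55, R54, R56.
R50 starts before R48 ends → R48 and R50 overlap.
That's a conflict, so the schedule is not conflict-free.

No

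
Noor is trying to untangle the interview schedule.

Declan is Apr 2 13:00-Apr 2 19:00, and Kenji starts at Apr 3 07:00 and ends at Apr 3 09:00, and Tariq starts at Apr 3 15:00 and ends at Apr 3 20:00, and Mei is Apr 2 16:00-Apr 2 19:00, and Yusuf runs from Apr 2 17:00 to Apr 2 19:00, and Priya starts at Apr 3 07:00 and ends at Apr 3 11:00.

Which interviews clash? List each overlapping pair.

Check each pair: they overlap iff neither finishes before the other starts.
Sorted by start: Declan, Mei, Yusuf, Priya, Kenji, Tariq.
Mei starts before Declan ends → Declan and Mei overlap.
Yusuf starts before Declan ends → Declan and Yusuf overlap.
Priya starts after Declan ends; Declan is clear from here.
Yusuf starts before Mei ends → Mei and Yusuf overlap.
Priya starts after Mei ends; Mei is clear from here.
Priya starts after Yusuf ends; Yusuf is clear from here.
Kenji starts before Priya ends → Priya and Kenji overlap.
Tariq starts after Priya ends.
Tariq starts after Kenji ends.

Declan & Mei, Declan & Yusuf, Kenji & Priya, Mei & Yusuf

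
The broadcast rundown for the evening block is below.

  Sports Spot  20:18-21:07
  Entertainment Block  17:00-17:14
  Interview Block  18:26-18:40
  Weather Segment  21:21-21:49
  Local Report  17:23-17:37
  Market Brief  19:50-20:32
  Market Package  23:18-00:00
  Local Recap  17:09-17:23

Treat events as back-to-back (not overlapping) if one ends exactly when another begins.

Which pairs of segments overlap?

Entertainment Block & Local Recap, Market Brief & Sports Spot

Check each pair: they overlap iff neither finishes before the other starts.
Sorted by start: Entertainment Block, Local Recap, Local Report, Interview Block, Market Brief, Sports Spot, Weather Segment, Market Package.
Local Recap starts before Entertainment Block ends → Entertainment Block and Local Recap overlap.
Local Report starts after Entertainment Block ends — done with Entertainment Block.
Local Report starts exactly when Local Recap ends (back-to-back, no overlap) — done with Local Recap.
Interview Block starts after Local Report ends — done with Local Report.
Market Brief starts after Interview Block ends — done with Interview Block.
Sports Spot starts before Market Brief ends → Market Brief and Sports Spot overlap.
Weather Segment starts after Market Brief ends — done with Market Brief.
Weather Segment starts after Sports Spot ends — done with Sports Spot.
Market Package starts after Weather Segment ends.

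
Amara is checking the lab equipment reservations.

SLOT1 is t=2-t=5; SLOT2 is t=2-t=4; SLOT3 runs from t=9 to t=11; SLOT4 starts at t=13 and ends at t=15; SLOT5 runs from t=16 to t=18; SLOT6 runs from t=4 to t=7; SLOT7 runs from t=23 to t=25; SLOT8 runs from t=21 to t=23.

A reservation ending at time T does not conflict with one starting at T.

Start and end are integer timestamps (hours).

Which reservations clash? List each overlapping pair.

SLOT1 & SLOT2, SLOT1 & SLOT6

Sorted by start: SLOT1, SLOT2, SLOT6, SLOT3, SLOT4, SLOT5, SLOT8, SLOT7.
SLOT2 starts before SLOT1 ends → SLOT1 and SLOT2 overlap.
SLOT6 starts before SLOT1 ends → SLOT1 and SLOT6 overlap.
SLOT3 starts after SLOT1 ends — done with SLOT1.
SLOT6 starts exactly when SLOT2 ends (back-to-back, no overlap) — done with SLOT2.
SLOT3 starts after SLOT6 ends — done with SLOT6.
SLOT4 starts after SLOT3 ends — done with SLOT3.
SLOT5 starts after SLOT4 ends — done with SLOT4.
SLOT8 starts after SLOT5 ends — done with SLOT5.
SLOT7 starts exactly when SLOT8 ends (back-to-back, no overlap).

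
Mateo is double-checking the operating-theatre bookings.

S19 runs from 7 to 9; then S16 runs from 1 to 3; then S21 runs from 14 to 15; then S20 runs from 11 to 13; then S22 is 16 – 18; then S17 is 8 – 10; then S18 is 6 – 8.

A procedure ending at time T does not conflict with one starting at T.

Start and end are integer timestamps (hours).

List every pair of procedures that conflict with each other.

Sorted by start: S16, S18, S19, S17, S20, S21, S22.
S18 starts after S16 ends; S16 is clear from here.
S19 starts before S18 ends → S18 and S19 overlap.
S17 starts exactly when S18 ends (back-to-back, no overlap); S18 is clear from here.
S17 starts before S19 ends → S19 and S17 overlap.
S20 starts after S19 ends; S19 is clear from here.
S20 starts after S17 ends; S17 is clear from here.
S21 starts after S20 ends; S20 is clear from here.
S22 starts after S21 ends.

S17 & S19, S18 & S19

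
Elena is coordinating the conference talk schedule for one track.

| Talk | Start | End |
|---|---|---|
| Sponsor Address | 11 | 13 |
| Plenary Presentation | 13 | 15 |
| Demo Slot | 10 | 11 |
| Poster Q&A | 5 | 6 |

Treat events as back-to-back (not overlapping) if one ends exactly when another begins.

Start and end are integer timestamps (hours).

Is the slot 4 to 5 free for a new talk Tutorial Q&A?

Yes — the slot is free

Poster Q&A: starts 5 at or after Tutorial Q&A ends 5 → clear.
Demo Slot: starts 10 at or after Tutorial Q&A ends 5 → clear.
Sponsor Address: starts 11 at or after Tutorial Q&A ends 5 → clear.
Plenary Presentation: starts 13 at or after Tutorial Q&A ends 5 → clear.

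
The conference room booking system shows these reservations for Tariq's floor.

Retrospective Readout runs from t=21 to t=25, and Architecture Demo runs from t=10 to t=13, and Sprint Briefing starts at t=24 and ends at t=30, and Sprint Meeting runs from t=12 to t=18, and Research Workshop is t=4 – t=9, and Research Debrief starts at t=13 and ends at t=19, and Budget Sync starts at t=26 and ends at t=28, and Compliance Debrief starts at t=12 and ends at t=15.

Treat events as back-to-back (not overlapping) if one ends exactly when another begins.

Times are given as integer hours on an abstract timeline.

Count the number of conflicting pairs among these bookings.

7

Sorted by start: Research Workshop, Architecture Demo, Compliance Debrief, Sprint Meeting, Research Debrief, Retrospective Readout, Sprint Briefing, Budget Sync.
Architecture Demo starts after Research Workshop ends, so nothing later overlaps Research Workshop either.
Compliance Debrief starts before Architecture Demo ends → Architecture Demo and Compliance Debrief overlap.
Sprint Meeting starts before Architecture Demo ends → Architecture Demo and Sprint Meeting overlap.
Research Debrief starts exactly when Architecture Demo ends (back-to-back, no overlap), so nothing later overlaps Architecture Demo either.
Sprint Meeting starts before Compliance Debrief ends → Compliance Debrief and Sprint Meeting overlap.
Research Debrief starts before Compliance Debrief ends → Compliance Debrief and Research Debrief overlap.
Retrospective Readout starts after Compliance Debrief ends, so nothing later overlaps Compliance Debrief either.
Research Debrief starts before Sprint Meeting ends → Sprint Meeting and Research Debrief overlap.
Retrospective Readout starts after Sprint Meeting ends, so nothing later overlaps Sprint Meeting either.
Retrospective Readout starts after Research Debrief ends, so nothing later overlaps Research Debrief either.
Sprint Briefing starts before Retrospective Readout ends → Retrospective Readout and Sprint Briefing overlap.
Budget Sync starts after Retrospective Readout ends.
Budget Sync starts before Sprint Briefing ends → Sprint Briefing and Budget Sync overlap.
Overlapping pairs: Architecture Demo & Compliance Debrief, Architecture Demo & Sprint Meeting, Budget Sync & Sprint Briefing, Compliance Debrief & Research Debrief, Compliance Debrief & Sprint Meeting, Research Debrief & Sprint Meeting, Retrospective Readout & Sprint Briefing — 7 in total.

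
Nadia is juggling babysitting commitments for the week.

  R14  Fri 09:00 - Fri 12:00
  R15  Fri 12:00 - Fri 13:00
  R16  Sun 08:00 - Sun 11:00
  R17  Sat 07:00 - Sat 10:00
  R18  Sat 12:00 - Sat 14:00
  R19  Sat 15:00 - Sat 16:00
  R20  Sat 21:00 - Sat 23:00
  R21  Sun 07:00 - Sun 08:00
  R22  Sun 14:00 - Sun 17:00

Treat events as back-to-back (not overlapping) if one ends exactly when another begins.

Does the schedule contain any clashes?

No

Check each pair: they overlap iff neither finishes before the other starts.
Sorted by start: R14, R15, R17, R18, R19, R20, R21, R16, R22.
R15 starts exactly when R14 ends (back-to-back, no overlap); R14 is clear from here.
R17 starts after R15 ends; R15 is clear from here.
R18 starts after R17 ends; R17 is clear from here.
R19 starts after R18 ends; R18 is clear from here.
R20 starts after R19 ends; R19 is clear from here.
R21 starts after R20 ends; R20 is clear from here.
R16 starts exactly when R21 ends (back-to-back, no overlap); R21 is clear from here.
R22 starts after R16 ends.
Every pair is clear; the schedule has no overlaps.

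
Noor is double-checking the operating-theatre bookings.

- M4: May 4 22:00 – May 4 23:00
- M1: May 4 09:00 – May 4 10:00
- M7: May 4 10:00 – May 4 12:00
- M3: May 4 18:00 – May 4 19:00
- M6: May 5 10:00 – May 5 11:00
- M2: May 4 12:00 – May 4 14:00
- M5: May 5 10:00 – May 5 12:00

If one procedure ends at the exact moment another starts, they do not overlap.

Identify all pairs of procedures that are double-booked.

M5 & M6

Two intervals overlap when each starts before the other ends.
Sorted by start: M1, M7, M2, M3, M4, M5, M6.
M7 starts exactly when M1 ends (back-to-back, no overlap) — done with M1.
M2 starts exactly when M7 ends (back-to-back, no overlap) — done with M7.
M3 starts after M2 ends — done with M2.
M4 starts after M3 ends — done with M3.
M5 starts after M4 ends — done with M4.
M6 starts before M5 ends → M5 and M6 overlap.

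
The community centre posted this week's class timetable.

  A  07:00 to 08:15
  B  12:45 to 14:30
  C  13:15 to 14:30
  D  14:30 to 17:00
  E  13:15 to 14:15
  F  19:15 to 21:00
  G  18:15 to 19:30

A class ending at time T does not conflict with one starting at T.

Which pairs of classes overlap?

B & C, B & E, C & E, F & G

Check each pair: they overlap iff neither finishes before the other starts.
Sorted by start: A, B, C, E, D, G, F.
B starts after A ends, so nothing later overlaps A either.
C starts before B ends → B and C overlap.
E starts before B ends → B and E overlap.
D starts exactly when B ends (back-to-back, no overlap), so nothing later overlaps B either.
E starts before C ends → C and E overlap.
D starts exactly when C ends (back-to-back, no overlap), so nothing later overlaps C either.
D starts after E ends, so nothing later overlaps E either.
G starts after D ends, so nothing later overlaps D either.
F starts before G ends → G and F overlap.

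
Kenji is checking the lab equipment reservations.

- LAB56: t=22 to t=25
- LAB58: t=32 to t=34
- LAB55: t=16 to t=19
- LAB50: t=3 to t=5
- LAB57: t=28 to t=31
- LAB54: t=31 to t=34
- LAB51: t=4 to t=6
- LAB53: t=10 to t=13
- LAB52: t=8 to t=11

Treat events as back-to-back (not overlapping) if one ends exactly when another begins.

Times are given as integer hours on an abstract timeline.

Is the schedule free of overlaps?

No

Sorted by start: LAB50, LAB51, LAB52, LAB53, LAB55, LAB56, LAB57, LAB54, LAB58.
LAB51 starts before LAB50 ends → LAB50 and LAB51 overlap.
That's a conflict, so the schedule is not conflict-free.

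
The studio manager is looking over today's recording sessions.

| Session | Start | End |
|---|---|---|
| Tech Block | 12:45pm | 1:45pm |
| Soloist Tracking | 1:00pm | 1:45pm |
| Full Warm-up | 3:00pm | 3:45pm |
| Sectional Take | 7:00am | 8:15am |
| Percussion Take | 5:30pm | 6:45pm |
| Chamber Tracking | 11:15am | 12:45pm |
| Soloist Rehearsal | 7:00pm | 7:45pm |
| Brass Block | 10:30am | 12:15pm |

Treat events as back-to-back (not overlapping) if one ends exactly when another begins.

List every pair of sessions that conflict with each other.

Two intervals overlap when each starts before the other ends.
Sorted by start: Sectional Take, Brass Block, Chamber Tracking, Tech Block, Soloist Tracking, Full Warm-up, Percussion Take, Soloist Rehearsal.
Brass Block starts after Sectional Take ends, so Sectional Take has no further overlaps.
Chamber Tracking starts before Brass Block ends → Brass Block and Chamber Tracking overlap.
Tech Block starts after Brass Block ends, so Brass Block has no further overlaps.
Tech Block starts exactly when Chamber Tracking ends (back-to-back, no overlap), so Chamber Tracking has no further overlaps.
Soloist Tracking starts before Tech Block ends → Tech Block and Soloist Tracking overlap.
Full Warm-up starts after Tech Block ends, so Tech Block has no further overlaps.
Full Warm-up starts after Soloist Tracking ends, so Soloist Tracking has no further overlaps.
Percussion Take starts after Full Warm-up ends, so Full Warm-up has no further overlaps.
Soloist Rehearsal starts after Percussion Take ends.

Brass Block & Chamber Tracking, Soloist Tracking & Tech Block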